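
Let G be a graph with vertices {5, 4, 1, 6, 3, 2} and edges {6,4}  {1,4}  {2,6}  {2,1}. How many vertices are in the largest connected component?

4

5 is isolated — a component by itself.
3 is isolated — a component by itself.
Starting from 1 we can reach 1, 2, 4, 6. That is one component of size 4.
The largest has 4 vertices.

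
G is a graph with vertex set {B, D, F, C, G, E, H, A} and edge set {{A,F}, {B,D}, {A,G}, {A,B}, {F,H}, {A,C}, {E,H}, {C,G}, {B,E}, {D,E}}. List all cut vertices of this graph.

Removing A increases the component count from 1 to 2, so A is a cut vertex.
By contrast removing C leaves 1 component; it is not a cut vertex. No other vertex is a cut vertex either.

A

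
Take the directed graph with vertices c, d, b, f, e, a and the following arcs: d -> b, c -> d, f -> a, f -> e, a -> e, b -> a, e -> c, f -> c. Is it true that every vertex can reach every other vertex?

No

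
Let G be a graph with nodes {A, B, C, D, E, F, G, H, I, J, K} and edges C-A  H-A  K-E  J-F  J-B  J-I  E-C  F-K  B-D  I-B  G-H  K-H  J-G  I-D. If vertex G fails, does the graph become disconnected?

No

Deleting G leaves 1 component (was 1) (its neighbors H, J remain connected to each other), so G is not a cut vertex.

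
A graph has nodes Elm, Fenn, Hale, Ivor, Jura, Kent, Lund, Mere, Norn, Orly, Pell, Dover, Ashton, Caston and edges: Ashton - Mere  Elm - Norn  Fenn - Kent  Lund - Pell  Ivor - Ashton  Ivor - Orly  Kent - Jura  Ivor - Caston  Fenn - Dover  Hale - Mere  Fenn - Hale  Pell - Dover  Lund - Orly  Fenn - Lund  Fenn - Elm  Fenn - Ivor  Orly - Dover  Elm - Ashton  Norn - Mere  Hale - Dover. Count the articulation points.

3

Removing Fenn increases the component count from 1 to 2, so Fenn is a cut vertex.
Removing Ivor increases the component count from 1 to 2, so Ivor is a cut vertex.
Removing Kent increases the component count from 1 to 2, so Kent is a cut vertex.
By contrast removing Mere leaves 1 component; it is not a cut vertex. No other vertex is a cut vertex either.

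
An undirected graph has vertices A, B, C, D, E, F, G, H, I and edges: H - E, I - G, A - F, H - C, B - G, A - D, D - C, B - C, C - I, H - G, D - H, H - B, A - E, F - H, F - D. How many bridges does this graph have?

The edges on the cycle F-D-C-I-G-H-F are not bridges since each lies on that cycle.
Every edge lies on some cycle, so there are no bridges.

0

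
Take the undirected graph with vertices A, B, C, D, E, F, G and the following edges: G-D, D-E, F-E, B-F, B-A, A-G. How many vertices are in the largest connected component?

C is isolated — a component by itself.
Starting from A we can reach A, B, D, E, F, G. That is one component of size 6.
The largest has 6 vertices.

6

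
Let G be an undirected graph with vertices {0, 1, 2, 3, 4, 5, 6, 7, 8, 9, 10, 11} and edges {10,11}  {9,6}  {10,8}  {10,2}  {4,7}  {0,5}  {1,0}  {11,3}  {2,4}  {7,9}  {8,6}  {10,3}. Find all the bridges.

0-1, 0-5

The edges on the cycle 10-11-3-10 are not bridges since each lies on that cycle.
But removing 0–5 disconnects 0 from 5; removing 1–0 disconnects 1 from 0 — these are bridges.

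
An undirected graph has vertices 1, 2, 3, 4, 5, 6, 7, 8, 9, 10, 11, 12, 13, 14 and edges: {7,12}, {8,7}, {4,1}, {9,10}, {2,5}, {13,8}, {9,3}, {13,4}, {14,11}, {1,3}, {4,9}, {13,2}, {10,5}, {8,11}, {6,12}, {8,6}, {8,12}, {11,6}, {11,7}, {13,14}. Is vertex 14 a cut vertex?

Deleting 14 leaves 1 component (was 1) (its neighbors 11, 13 remain connected to each other), so 14 is not a cut vertex.

No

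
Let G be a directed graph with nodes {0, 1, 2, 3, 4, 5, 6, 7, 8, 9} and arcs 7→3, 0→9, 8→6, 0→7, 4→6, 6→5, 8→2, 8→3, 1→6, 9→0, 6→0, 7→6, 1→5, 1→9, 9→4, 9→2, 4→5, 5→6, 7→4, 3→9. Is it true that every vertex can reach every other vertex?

No

There is no directed path from 1 to 8, so the graph is not strongly connected.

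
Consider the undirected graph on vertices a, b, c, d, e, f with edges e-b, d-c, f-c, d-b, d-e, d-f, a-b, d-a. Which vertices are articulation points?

Removing d increases the component count from 1 to 2, so d is a cut vertex.
By contrast removing e leaves 1 component; it is not a cut vertex. No other vertex is a cut vertex either.

d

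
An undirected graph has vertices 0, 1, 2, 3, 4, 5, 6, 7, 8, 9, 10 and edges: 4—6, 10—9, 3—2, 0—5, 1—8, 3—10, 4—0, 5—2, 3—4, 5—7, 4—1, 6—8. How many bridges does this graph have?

3

The edges on the cycle 3-4-0-5-2-3 are not bridges since each lies on that cycle.
But removing 3—10 disconnects 3 from 10; removing 5—7 disconnects 5 from 7; removing 9—10 disconnects 9 from 10 — these are bridges.
That makes 3 bridges.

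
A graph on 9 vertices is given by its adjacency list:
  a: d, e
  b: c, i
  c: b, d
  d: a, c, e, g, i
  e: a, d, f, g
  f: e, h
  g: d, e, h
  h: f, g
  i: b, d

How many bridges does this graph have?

The edges on the cycle d-g-h-f-e-d are not bridges since each lies on that cycle.
Every edge lies on some cycle, so there are no bridges.

0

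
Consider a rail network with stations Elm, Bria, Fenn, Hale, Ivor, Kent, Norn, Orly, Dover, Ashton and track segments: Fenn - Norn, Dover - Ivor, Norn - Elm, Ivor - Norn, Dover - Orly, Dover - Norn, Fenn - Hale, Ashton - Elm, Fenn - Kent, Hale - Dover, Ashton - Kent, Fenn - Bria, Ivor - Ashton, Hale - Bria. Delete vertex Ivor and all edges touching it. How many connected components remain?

With Ivor gone, the remaining components are: {Elm, Bria, Fenn, Hale, Kent, Norn, Orly, Dover, Ashton}.
That is 1 component.

1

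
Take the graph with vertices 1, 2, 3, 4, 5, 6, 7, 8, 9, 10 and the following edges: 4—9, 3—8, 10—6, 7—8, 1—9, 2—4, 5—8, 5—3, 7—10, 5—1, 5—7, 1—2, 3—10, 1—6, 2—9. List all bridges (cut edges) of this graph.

The edges on the cycle 1-2-4-9-1 are not bridges since each lies on that cycle.
Every edge lies on some cycle, so there are no bridges.

none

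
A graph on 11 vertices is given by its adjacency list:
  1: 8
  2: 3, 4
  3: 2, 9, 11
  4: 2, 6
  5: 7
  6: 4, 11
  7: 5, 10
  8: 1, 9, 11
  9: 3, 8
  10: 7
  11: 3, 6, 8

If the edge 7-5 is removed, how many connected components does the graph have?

Before removal there are 2 components.
7-5 is a bridge — removing it separates 7's side from 5's side.
After removal: 3 components.

3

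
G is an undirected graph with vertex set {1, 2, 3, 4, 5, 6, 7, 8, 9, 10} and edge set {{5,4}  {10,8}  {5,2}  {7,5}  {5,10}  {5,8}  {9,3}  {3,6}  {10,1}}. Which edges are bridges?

The edges on the cycle 5-10-8-5 are not bridges since each lies on that cycle.
But removing 5-2 disconnects 5 from 2; removing 3-6 disconnects 3 from 6; removing 5-7 disconnects 5 from 7; removing 3-9 disconnects 3 from 9 — these are bridges.
In total 6 edges are bridges.

1-10, 2-5, 3-6, 3-9, 4-5, 5-7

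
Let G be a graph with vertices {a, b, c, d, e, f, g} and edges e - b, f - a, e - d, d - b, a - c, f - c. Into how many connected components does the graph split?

3

g is isolated — a component by itself.
Starting from b we can reach b, d, e. That is one component of size 3.
Starting from a we can reach a, c, f. That is one component of size 3.
Total: 3 components.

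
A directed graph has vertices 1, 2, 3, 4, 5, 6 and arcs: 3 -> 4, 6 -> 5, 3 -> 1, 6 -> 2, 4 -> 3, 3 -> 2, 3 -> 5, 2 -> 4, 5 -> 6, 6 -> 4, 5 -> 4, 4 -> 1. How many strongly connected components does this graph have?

{2, 3, 4, 5, 6} are all mutually reachable — one SCC of size 5.
{1} is an SCC by itself.
That gives 2 strongly connected components.

2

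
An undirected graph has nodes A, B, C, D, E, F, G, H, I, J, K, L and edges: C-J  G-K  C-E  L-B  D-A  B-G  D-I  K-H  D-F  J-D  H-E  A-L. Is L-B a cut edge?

After removing L-B, the path L-A-D-J-C-E-H-K-G-B still connects them, so the edge is not a bridge.

No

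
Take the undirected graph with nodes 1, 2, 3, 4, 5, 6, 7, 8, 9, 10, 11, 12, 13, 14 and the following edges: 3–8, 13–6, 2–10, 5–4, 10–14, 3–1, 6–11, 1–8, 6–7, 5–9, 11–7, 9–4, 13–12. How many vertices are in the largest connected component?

5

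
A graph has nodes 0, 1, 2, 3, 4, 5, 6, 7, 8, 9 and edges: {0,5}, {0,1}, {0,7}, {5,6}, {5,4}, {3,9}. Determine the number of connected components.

4

8 is isolated — a component by itself.
2 is isolated — a component by itself.
Starting from 3 we can reach 3, 9. That is one component of size 2.
Starting from 0 we can reach 0, 1, 4, 5, 6, 7. That is one component of size 6.
Total: 4 components.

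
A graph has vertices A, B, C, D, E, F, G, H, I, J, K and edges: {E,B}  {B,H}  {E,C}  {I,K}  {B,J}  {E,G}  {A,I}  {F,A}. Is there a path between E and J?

From E we can reach B, C, E, G, H, J, which includes J.

Yes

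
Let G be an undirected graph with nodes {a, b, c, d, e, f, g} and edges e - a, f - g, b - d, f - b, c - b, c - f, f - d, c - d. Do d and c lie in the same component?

Yes

From d we can reach b, c, d, f, g, which includes c.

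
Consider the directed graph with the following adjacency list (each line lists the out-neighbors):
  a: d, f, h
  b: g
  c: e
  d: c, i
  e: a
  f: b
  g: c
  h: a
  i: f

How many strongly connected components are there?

1

{a, b, c, d, e, f, g, h, i} are all mutually reachable — one SCC of size 9.
That gives 1 strongly connected component.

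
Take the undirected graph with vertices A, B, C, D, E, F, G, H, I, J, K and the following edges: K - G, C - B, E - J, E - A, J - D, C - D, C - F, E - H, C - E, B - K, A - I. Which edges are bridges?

A-E, A-I, B-C, B-K, C-F, E-H, G-K

The edges on the cycle C-E-J-D-C are not bridges since each lies on that cycle.
But removing E - H disconnects E from H; removing K - G disconnects K from G; removing E - A disconnects E from A; removing C - F disconnects C from F — these are bridges.
In total 7 edges are bridges.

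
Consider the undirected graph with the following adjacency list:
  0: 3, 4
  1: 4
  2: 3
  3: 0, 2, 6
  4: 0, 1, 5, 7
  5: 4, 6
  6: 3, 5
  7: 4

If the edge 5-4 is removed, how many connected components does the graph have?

1

5 and 4 are still connected via 5-6-3-0-4, so the component count stays at 1.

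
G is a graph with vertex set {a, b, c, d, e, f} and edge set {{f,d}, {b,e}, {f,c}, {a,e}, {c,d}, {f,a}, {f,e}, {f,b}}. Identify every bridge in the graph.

The edges on the cycle f-c-d-f are not bridges since each lies on that cycle.
Every edge lies on some cycle, so there are no bridges.

none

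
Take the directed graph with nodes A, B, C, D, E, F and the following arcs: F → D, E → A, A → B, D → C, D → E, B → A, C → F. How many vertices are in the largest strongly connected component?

3

{C, D, F} are all mutually reachable — one SCC of size 3.
{A, B} are all mutually reachable — one SCC of size 2.
{E} is an SCC by itself.
The largest has 3 vertices.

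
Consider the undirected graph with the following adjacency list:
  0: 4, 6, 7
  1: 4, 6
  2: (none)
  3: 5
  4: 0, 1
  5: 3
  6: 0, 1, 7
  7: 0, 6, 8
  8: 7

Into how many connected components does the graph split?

3

2 is isolated — a component by itself.
Starting from 3 we can reach 3, 5. That is one component of size 2.
Starting from 0 we can reach 0, 1, 4, 6, 7, 8. That is one component of size 6.
Total: 3 components.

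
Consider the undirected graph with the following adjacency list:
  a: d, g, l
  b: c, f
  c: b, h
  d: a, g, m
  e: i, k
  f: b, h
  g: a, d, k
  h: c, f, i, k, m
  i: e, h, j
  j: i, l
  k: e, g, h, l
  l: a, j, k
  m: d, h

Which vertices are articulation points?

Removing h increases the component count from 1 to 2, so h is a cut vertex.
By contrast removing g leaves 1 component; it is not a cut vertex. No other vertex is a cut vertex either.

h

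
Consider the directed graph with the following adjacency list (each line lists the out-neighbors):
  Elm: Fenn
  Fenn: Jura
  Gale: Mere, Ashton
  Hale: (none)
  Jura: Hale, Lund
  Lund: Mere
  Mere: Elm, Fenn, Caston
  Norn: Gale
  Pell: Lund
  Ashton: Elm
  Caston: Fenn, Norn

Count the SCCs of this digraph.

3

{Elm, Fenn, Gale, Jura, Lund, Mere, Norn, Ashton, Caston} are all mutually reachable — one SCC of size 9.
{Pell} is an SCC by itself.
{Hale} is an SCC by itself.
That gives 3 strongly connected components.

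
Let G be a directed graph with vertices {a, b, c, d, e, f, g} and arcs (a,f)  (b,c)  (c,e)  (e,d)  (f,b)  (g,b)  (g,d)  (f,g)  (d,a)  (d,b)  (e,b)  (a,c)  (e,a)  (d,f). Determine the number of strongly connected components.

1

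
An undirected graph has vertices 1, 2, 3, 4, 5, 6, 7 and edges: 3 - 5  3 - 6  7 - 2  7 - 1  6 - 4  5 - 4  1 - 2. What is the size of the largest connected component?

Starting from 1 we can reach 1, 2, 7. That is one component of size 3.
Starting from 3 we can reach 3, 4, 5, 6. That is one component of size 4.
The largest has 4 vertices.

4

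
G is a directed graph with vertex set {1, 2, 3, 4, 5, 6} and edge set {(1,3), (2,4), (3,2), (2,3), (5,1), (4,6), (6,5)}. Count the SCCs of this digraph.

{1, 2, 3, 4, 5, 6} are all mutually reachable — one SCC of size 6.
That gives 1 strongly connected component.

1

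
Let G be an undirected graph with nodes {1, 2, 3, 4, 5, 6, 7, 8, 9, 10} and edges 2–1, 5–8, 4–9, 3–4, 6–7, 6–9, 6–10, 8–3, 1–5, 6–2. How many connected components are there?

1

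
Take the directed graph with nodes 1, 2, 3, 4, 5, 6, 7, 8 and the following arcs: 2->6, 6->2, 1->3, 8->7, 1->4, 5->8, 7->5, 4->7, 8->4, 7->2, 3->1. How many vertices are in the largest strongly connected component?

4

{4, 5, 7, 8} are all mutually reachable — one SCC of size 4.
{1, 3} are all mutually reachable — one SCC of size 2.
{2, 6} are all mutually reachable — one SCC of size 2.
The largest has 4 vertices.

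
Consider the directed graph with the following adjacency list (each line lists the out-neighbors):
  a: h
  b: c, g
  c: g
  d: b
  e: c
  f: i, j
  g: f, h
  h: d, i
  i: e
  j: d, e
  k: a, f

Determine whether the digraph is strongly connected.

No

There is no directed path from g to k, so the graph is not strongly connected.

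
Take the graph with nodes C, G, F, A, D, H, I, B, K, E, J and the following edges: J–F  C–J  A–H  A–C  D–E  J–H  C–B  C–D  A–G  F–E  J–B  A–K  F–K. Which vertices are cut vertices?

A

Removing A increases the component count from 2 to 3, so A is a cut vertex.
By contrast removing J leaves 2 components; it is not a cut vertex. No other vertex is a cut vertex either.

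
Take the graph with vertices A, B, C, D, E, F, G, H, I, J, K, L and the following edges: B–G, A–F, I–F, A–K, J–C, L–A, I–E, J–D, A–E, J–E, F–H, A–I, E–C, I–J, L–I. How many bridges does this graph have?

4

The edges on the cycle L-A-F-I-L are not bridges since each lies on that cycle.
But removing H–F disconnects H from F; removing K–A disconnects K from A; removing J–D disconnects J from D; removing B–G disconnects B from G — these are bridges.
That makes 4 bridges.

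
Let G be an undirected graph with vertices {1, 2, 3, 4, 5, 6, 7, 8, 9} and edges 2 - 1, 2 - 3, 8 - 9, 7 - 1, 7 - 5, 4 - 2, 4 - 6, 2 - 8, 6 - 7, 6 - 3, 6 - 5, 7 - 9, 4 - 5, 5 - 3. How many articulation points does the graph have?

0

Removing 7, for instance, still leaves 1 component. No single vertex removal increases the component count — the graph has no articulation points.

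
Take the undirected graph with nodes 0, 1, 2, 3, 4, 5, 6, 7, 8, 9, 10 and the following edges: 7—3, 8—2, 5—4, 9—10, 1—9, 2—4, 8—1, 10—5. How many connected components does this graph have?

4

0 is isolated — a component by itself.
6 is isolated — a component by itself.
Starting from 3 we can reach 3, 7. That is one component of size 2.
Starting from 1 we can reach 1, 2, 4, 5, 8, 9, 10. That is one component of size 7.
Total: 4 components.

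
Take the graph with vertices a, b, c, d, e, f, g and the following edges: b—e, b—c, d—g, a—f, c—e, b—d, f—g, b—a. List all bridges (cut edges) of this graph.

none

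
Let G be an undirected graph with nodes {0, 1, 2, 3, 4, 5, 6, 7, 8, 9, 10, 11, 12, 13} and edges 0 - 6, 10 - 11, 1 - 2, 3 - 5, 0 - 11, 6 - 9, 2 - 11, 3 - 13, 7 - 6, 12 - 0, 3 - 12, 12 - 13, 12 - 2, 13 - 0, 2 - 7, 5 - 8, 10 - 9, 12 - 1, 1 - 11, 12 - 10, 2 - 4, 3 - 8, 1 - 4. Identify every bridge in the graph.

none

The edges on the cycle 3-5-8-3 are not bridges since each lies on that cycle.
Every edge lies on some cycle, so there are no bridges.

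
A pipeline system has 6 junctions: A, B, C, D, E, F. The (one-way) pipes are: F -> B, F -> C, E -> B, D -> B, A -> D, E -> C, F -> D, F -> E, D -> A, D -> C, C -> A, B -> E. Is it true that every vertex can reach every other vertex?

There is no directed path from B to F, so the graph is not strongly connected.

No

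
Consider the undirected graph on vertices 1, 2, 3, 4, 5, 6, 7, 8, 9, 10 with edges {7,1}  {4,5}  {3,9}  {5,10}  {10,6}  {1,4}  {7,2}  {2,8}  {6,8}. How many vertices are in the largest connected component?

Starting from 3 we can reach 3, 9. That is one component of size 2.
Starting from 1 we can reach 1, 2, 4, 5, 6, 7, 8, 10. That is one component of size 8.
The largest has 8 vertices.

8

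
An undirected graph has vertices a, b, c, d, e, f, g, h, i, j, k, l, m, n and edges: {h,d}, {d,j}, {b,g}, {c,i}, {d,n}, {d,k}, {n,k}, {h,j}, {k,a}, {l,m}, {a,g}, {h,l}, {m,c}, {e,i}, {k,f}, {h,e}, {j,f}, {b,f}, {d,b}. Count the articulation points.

1

Removing h increases the component count from 1 to 2, so h is a cut vertex.
By contrast removing n leaves 1 component; it is not a cut vertex. No other vertex is a cut vertex either.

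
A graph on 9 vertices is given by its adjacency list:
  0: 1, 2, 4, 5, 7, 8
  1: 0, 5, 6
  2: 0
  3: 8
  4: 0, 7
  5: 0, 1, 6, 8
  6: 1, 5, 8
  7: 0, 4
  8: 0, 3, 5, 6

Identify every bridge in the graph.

The edges on the cycle 0-5-8-0 are not bridges since each lies on that cycle.
But removing 8-3 disconnects 8 from 3; removing 2-0 disconnects 2 from 0 — these are bridges.

0-2, 3-8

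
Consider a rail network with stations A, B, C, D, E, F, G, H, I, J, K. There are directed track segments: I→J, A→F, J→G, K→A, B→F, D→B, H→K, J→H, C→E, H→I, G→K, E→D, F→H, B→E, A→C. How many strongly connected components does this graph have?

1

{A, B, C, D, E, F, G, H, I, J, K} are all mutually reachable — one SCC of size 11.
That gives 1 strongly connected component.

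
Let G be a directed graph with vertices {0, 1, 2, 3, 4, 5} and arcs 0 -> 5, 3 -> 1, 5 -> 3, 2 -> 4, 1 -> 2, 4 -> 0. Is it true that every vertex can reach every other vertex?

From 0 we can reach every vertex (0, 1, 2, 3, 4, 5), and every vertex can reach 0 (0, 1, 2, 3, 4, 5). So the whole graph is one strongly connected component.

Yes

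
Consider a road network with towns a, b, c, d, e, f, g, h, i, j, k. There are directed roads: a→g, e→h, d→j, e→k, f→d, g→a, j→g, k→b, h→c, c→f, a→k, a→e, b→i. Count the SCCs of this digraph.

4

{a, c, d, e, f, g, h, j} are all mutually reachable — one SCC of size 8.
{b} is an SCC by itself.
{i} is an SCC by itself.
{k} is an SCC by itself.
That gives 4 strongly connected components.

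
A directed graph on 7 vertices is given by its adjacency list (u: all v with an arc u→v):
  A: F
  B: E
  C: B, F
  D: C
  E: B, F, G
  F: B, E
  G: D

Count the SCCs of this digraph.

{B, C, D, E, F, G} are all mutually reachable — one SCC of size 6.
{A} is an SCC by itself.
That gives 2 strongly connected components.

2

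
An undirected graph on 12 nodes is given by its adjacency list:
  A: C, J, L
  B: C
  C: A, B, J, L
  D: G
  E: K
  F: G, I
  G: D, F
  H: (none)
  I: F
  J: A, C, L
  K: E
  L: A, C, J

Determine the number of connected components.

H is isolated — a component by itself.
Starting from E we can reach E, K. That is one component of size 2.
Starting from D we can reach D, F, G, I. That is one component of size 4.
Starting from A we can reach A, B, C, J, L. That is one component of size 5.
Total: 4 components.

4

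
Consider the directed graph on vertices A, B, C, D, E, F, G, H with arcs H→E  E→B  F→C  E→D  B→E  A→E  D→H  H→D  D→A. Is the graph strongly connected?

No

There is no directed path from H to F, so the graph is not strongly connected.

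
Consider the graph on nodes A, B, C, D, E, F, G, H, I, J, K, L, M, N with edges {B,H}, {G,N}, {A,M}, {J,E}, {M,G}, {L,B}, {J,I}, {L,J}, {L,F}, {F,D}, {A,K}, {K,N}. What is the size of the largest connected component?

C is isolated — a component by itself.
Starting from A we can reach A, G, K, M, N. That is one component of size 5.
Starting from B we can reach B, D, E, F, H, I, J, L. That is one component of size 8.
The largest has 8 vertices.

8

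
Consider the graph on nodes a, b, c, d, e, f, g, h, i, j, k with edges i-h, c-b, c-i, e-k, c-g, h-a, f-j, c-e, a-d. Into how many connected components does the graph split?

2

Starting from f we can reach f, j. That is one component of size 2.
Starting from a we can reach a, b, c, d, e, g, h, i, k. That is one component of size 9.
Total: 2 components.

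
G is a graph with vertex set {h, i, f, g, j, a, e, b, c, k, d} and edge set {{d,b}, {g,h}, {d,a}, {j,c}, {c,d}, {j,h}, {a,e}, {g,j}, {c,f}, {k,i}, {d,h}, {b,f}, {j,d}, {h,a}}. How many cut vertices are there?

Removing a increases the component count from 2 to 3, so a is a cut vertex.
By contrast removing h leaves 2 components; it is not a cut vertex. No other vertex is a cut vertex either.

1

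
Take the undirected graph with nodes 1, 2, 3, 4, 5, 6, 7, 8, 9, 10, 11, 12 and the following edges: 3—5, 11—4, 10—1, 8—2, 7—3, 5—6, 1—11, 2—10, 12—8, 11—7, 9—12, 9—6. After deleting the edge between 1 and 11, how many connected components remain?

1

1 and 11 are still connected via 1-10-2-8-12-9-6-5-3-7-11, so the component count stays at 1.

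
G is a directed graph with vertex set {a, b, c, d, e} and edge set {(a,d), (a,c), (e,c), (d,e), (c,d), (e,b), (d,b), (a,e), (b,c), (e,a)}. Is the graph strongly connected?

Yes

From c we can reach every vertex (a, b, c, d, e), and every vertex can reach c (a, b, c, d, e). So the whole graph is one strongly connected component.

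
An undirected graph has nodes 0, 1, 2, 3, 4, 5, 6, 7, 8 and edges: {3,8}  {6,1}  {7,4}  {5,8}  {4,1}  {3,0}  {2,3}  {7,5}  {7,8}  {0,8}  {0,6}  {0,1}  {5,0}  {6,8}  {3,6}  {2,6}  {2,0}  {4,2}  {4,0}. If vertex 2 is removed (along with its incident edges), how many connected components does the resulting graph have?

With 2 gone, the remaining components are: {0, 1, 3, 4, 5, 6, 7, 8}.
That is 1 component.

1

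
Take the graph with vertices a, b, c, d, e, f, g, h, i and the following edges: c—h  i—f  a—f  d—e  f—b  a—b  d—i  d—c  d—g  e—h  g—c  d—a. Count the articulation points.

1

Removing d increases the component count from 1 to 2, so d is a cut vertex.
By contrast removing f leaves 1 component; it is not a cut vertex. No other vertex is a cut vertex either.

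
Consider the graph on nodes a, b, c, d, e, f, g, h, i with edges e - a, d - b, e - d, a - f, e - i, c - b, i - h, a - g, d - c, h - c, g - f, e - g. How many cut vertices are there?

Removing e increases the component count from 1 to 2, so e is a cut vertex.
By contrast removing g leaves 1 component; it is not a cut vertex. No other vertex is a cut vertex either.

1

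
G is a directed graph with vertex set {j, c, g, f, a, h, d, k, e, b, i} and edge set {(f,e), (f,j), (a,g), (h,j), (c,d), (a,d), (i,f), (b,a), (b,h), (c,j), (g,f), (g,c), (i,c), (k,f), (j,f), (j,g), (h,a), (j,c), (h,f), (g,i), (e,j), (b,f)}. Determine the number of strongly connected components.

{c, e, f, g, i, j} are all mutually reachable — one SCC of size 6.
{b} is an SCC by itself.
{a} is an SCC by itself.
{k} is an SCC by itself.
{h} is an SCC by itself.
(and 1 more singleton SCC)
That gives 6 strongly connected components.

6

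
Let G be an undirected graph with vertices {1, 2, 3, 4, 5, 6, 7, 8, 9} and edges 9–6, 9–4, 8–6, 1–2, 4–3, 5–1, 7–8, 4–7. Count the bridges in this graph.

The edges on the cycle 9-4-7-8-6-9 are not bridges since each lies on that cycle.
But removing 5–1 disconnects 5 from 1; removing 4–3 disconnects 4 from 3; removing 2–1 disconnects 2 from 1 — these are bridges.
That makes 3 bridges.

3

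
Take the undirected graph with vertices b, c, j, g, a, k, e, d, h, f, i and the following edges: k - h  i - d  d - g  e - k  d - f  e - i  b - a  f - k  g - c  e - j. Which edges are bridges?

The edges on the cycle e-i-d-f-k-e are not bridges since each lies on that cycle.
But removing e - j disconnects e from j; removing b - a disconnects b from a; removing d - g disconnects d from g; removing c - g disconnects c from g — these are bridges.
In total 5 edges are bridges.

a-b, c-g, d-g, e-j, h-k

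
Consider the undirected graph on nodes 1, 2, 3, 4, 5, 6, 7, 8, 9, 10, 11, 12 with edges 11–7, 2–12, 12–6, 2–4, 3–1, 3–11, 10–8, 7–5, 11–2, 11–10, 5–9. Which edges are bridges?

1-3, 10-11, 10-8, 11-2, 11-3, 11-7, 12-2, 12-6, 2-4, 5-7, 5-9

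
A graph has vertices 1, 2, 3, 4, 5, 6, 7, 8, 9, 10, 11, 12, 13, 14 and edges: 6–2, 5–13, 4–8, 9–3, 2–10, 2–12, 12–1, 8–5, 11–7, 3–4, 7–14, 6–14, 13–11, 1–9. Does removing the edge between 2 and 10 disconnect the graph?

Removing 2–10 leaves no path between 2 and 10: the component count goes from 1 to 2. So it is a bridge.

Yes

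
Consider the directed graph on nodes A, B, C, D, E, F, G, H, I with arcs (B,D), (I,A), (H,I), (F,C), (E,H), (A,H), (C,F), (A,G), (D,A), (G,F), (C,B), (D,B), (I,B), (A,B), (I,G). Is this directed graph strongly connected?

No

There is no directed path from I to E, so the graph is not strongly connected.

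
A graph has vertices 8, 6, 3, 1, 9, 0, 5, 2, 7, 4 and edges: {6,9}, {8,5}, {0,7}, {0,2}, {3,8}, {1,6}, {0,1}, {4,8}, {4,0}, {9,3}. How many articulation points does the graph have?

Removing 0 increases the component count from 1 to 3, so 0 is a cut vertex.
Removing 8 increases the component count from 1 to 2, so 8 is a cut vertex.
By contrast removing 4 leaves 1 component; it is not a cut vertex. No other vertex is a cut vertex either.

2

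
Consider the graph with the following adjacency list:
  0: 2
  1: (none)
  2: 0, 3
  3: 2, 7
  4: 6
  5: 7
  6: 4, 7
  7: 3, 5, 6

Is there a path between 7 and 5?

Yes

From 7 we can reach 0, 2, 3, 4, 5, 6, 7, which includes 5.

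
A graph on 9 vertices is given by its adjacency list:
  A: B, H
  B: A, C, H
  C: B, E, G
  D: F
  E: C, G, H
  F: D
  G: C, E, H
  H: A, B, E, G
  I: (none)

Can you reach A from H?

Yes

From H we can reach A, B, C, E, G, H, which includes A.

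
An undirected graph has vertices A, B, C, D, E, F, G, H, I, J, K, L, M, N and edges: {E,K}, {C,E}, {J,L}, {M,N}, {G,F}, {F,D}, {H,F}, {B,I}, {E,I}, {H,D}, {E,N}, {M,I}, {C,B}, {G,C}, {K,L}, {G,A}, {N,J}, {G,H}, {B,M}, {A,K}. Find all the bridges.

The edges on the cycle G-H-D-F-G are not bridges since each lies on that cycle.
Every edge lies on some cycle, so there are no bridges.

none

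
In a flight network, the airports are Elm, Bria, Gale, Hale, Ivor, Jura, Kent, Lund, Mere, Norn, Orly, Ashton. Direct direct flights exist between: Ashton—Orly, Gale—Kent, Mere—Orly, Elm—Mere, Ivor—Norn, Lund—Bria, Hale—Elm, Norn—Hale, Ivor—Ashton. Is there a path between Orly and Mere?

Yes

From Orly we can reach Elm, Hale, Ivor, Mere, Norn, Orly, Ashton, which includes Mere.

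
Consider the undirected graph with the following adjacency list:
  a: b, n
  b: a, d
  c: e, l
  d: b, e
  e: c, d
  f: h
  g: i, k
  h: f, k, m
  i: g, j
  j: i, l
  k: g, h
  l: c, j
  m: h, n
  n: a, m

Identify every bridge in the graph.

f-h

The edges on the cycle i-g-k-h-m-n-a-b-d-e-c-l-j-i are not bridges since each lies on that cycle.
But removing h-f disconnects h from f — this is a bridge.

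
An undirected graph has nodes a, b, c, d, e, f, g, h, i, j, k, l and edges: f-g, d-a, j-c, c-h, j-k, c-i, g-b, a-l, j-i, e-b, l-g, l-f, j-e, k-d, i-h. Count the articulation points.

Removing j increases the component count from 1 to 2, so j is a cut vertex.
By contrast removing b leaves 1 component; it is not a cut vertex. No other vertex is a cut vertex either.

1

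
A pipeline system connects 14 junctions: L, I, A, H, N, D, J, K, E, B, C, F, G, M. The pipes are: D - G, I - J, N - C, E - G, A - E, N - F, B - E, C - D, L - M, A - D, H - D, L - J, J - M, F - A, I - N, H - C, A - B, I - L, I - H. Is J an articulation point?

Deleting J leaves 2 components (was 2), so J is not a cut vertex.

No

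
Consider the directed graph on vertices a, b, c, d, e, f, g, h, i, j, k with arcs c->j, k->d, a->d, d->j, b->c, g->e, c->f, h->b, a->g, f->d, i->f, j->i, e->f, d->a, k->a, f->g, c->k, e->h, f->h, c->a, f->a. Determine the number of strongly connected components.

1

{a, b, c, d, e, f, g, h, i, j, k} are all mutually reachable — one SCC of size 11.
That gives 1 strongly connected component.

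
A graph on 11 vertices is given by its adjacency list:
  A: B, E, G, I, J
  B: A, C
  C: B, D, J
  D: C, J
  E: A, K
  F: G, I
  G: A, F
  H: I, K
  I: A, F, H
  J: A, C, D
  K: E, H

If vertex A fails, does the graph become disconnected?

Yes

Deleting A raises the number of components from 1 to 2, so A is a cut vertex.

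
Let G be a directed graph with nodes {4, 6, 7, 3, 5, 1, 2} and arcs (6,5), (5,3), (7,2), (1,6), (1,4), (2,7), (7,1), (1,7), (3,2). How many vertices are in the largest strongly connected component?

{1, 2, 3, 5, 6, 7} are all mutually reachable — one SCC of size 6.
{4} is an SCC by itself.
The largest has 6 vertices.

6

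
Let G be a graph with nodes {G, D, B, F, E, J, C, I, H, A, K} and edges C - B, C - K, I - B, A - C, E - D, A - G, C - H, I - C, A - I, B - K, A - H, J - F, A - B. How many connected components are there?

3

Starting from D we can reach D, E. That is one component of size 2.
Starting from F we can reach F, J. That is one component of size 2.
Starting from A we can reach A, B, C, G, H, I, K. That is one component of size 7.
Total: 3 components.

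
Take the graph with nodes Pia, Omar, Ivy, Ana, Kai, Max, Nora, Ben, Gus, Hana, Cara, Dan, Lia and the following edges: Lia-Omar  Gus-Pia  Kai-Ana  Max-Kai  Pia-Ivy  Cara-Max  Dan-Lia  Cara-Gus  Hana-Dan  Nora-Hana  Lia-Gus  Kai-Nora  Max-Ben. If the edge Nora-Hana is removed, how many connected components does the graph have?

1

Nora and Hana are still connected via Nora-Kai-Max-Cara-Gus-Lia-Dan-Hana, so the component count stays at 1.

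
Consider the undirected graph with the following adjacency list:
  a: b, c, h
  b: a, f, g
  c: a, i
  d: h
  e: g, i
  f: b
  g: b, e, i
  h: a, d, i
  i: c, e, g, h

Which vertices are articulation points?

Removing b increases the component count from 1 to 2, so b is a cut vertex.
Removing h increases the component count from 1 to 2, so h is a cut vertex.
By contrast removing d leaves 1 component; it is not a cut vertex. No other vertex is a cut vertex either.

b, h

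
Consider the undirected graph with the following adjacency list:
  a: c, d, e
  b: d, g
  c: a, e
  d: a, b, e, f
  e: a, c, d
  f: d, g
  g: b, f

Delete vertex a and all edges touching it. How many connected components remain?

With a gone, the remaining components are: {b, c, d, e, f, g}.
That is 1 component.

1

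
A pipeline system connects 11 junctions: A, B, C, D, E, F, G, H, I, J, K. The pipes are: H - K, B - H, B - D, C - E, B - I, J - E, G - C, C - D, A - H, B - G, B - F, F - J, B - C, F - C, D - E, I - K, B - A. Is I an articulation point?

No

Deleting I leaves 1 component (was 1) (its neighbors B, K remain connected to each other), so I is not a cut vertex.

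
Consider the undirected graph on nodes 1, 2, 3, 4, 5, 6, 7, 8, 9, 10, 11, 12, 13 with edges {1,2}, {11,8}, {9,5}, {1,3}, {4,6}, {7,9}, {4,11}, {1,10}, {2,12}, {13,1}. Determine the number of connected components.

Starting from 5 we can reach 5, 7, 9. That is one component of size 3.
Starting from 4 we can reach 4, 6, 8, 11. That is one component of size 4.
Starting from 1 we can reach 1, 2, 3, 10, 12, 13. That is one component of size 6.
Total: 3 components.

3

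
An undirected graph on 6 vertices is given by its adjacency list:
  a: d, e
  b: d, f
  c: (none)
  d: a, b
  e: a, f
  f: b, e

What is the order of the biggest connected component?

c is isolated — a component by itself.
Starting from a we can reach a, b, d, e, f. That is one component of size 5.
The largest has 5 vertices.

5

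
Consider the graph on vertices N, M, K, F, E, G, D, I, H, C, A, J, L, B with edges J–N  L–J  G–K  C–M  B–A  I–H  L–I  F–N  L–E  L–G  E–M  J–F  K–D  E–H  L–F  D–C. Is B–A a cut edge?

Yes

Removing B–A leaves no path between B and A: the component count goes from 2 to 3. So it is a bridge.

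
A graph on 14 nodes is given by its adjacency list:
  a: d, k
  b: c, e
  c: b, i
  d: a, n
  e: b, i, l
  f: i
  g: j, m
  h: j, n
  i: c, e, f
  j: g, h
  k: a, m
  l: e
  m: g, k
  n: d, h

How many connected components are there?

2

Starting from b we can reach b, c, e, f, i, l. That is one component of size 6.
Starting from a we can reach a, d, g, h, j, k, m, n. That is one component of size 8.
Total: 2 components.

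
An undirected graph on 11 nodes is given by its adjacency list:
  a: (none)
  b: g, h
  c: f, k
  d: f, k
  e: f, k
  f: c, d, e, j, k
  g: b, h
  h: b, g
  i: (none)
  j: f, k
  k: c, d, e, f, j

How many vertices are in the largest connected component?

6

a is isolated — a component by itself.
i is isolated — a component by itself.
Starting from b we can reach b, g, h. That is one component of size 3.
Starting from c we can reach c, d, e, f, j, k. That is one component of size 6.
The largest has 6 vertices.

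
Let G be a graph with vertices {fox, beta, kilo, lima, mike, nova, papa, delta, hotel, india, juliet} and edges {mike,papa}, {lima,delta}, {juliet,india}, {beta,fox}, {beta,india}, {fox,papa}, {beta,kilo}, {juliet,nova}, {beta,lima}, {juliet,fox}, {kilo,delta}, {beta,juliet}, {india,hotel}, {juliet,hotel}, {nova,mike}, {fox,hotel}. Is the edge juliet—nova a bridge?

After removing juliet—nova, the path juliet-fox-papa-mike-nova still connects them, so the edge is not a bridge.

No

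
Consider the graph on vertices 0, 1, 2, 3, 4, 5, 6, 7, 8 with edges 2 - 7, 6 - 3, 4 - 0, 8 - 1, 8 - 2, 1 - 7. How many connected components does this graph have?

4

5 is isolated — a component by itself.
Starting from 3 we can reach 3, 6. That is one component of size 2.
Starting from 0 we can reach 0, 4. That is one component of size 2.
Starting from 1 we can reach 1, 2, 7, 8. That is one component of size 4.
Total: 4 components.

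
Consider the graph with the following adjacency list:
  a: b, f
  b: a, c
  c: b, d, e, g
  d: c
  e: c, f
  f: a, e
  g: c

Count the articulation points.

1

Removing c increases the component count from 1 to 3, so c is a cut vertex.
By contrast removing d leaves 1 component; it is not a cut vertex. No other vertex is a cut vertex either.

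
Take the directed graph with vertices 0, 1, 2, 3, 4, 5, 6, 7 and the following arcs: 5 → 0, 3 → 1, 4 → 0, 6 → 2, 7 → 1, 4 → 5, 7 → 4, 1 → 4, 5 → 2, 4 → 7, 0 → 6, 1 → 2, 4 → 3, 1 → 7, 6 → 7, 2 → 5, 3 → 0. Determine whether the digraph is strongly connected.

From 2 we can reach every vertex (0, 1, 2, 3, 4, 5, 6, 7), and every vertex can reach 2 (0, 1, 2, 3, 4, 5, 6, 7). So the whole graph is one strongly connected component.

Yes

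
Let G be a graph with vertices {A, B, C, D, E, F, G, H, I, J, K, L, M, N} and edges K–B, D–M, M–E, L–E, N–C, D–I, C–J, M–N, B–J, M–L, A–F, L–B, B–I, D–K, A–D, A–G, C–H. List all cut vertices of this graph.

Removing A increases the component count from 1 to 3, so A is a cut vertex.
Removing C increases the component count from 1 to 2, so C is a cut vertex.
Removing D increases the component count from 1 to 2, so D is a cut vertex.
By contrast removing G leaves 1 component; it is not a cut vertex. No other vertex is a cut vertex either.

A, C, D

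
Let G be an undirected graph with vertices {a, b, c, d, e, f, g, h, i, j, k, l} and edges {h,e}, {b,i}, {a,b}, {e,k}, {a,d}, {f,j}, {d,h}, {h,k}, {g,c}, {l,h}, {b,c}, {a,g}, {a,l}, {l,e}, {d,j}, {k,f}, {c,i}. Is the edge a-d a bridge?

After removing a-d, the path a-l-h-d still connects them, so the edge is not a bridge.

No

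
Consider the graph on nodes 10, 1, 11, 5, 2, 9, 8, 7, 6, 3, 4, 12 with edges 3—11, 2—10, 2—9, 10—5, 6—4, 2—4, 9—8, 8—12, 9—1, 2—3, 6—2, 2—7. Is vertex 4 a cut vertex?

No

Deleting 4 leaves 1 component (was 1) (its neighbors 2, 6 remain connected to each other), so 4 is not a cut vertex.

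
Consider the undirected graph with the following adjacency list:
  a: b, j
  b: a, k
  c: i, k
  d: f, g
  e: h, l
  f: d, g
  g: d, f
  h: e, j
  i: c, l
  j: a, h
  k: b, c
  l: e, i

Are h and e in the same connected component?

From h we can reach a, b, c, e, h, i, j, k, l, which includes e.

Yes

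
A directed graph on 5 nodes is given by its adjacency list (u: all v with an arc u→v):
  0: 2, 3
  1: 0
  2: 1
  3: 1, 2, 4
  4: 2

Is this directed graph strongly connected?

Yes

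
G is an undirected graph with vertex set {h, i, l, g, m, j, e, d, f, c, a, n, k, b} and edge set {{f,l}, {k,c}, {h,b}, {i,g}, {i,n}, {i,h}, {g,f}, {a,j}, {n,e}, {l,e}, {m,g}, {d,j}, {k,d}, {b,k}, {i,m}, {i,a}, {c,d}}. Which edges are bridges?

none

The edges on the cycle k-c-d-k are not bridges since each lies on that cycle.
Every edge lies on some cycle, so there are no bridges.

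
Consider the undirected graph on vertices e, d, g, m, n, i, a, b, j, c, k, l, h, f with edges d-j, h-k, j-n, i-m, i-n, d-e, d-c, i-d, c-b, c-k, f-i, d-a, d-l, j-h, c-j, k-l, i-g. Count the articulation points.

Removing c increases the component count from 1 to 2, so c is a cut vertex.
Removing d increases the component count from 1 to 3, so d is a cut vertex.
Removing i increases the component count from 1 to 4, so i is a cut vertex.
By contrast removing a leaves 1 component; it is not a cut vertex. No other vertex is a cut vertex either.

3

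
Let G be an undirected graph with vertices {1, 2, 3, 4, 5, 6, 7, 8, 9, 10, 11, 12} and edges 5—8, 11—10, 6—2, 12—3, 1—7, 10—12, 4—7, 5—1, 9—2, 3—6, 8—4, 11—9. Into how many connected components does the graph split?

2

Starting from 1 we can reach 1, 4, 5, 7, 8. That is one component of size 5.
Starting from 2 we can reach 2, 3, 6, 9, 10, 11, 12. That is one component of size 7.
Total: 2 components.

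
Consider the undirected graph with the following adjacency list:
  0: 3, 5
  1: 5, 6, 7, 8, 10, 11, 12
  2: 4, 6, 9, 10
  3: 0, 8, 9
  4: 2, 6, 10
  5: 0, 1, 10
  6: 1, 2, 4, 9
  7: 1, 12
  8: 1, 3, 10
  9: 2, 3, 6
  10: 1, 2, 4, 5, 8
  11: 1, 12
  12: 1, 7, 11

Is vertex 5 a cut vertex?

No

Deleting 5 leaves 1 component (was 1) (its neighbors 0, 1, 10 remain connected to each other), so 5 is not a cut vertex.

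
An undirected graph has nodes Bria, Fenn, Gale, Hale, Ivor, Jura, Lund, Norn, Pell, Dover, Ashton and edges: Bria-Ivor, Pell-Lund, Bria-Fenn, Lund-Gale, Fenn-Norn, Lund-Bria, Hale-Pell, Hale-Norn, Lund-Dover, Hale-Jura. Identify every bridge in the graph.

Bria-Ivor, Dover-Lund, Gale-Lund, Hale-Jura

The edges on the cycle Hale-Pell-Lund-Bria-Fenn-Norn-Hale are not bridges since each lies on that cycle.
But removing Bria-Ivor disconnects Bria from Ivor; removing Lund-Gale disconnects Lund from Gale; removing Dover-Lund disconnects Dover from Lund; removing Hale-Jura disconnects Hale from Jura — these are bridges.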